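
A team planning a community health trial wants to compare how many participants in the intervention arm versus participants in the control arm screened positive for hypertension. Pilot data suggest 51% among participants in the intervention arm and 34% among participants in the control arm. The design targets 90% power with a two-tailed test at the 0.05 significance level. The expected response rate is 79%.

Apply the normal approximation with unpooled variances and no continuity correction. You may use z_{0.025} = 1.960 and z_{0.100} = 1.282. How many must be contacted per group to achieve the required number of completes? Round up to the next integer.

n = (z_{α/2} + z_β)² · [p₁(1−p₁) + p₂(1−p₂)] / (p₁ − p₂)²
  = (1.960 + 1.282)² · (0.51·0.49 + 0.34·0.66) / (0.17)²
  = (3.242)² · (0.2499 + 0.2244) / 0.0289
  = 10.5106 · 0.4743 / 0.0289
  = 172.50
Adjust for 79% response: 172.50 / 0.79 = 218.35.
Round up → n = 219 per group.

n = 219 per group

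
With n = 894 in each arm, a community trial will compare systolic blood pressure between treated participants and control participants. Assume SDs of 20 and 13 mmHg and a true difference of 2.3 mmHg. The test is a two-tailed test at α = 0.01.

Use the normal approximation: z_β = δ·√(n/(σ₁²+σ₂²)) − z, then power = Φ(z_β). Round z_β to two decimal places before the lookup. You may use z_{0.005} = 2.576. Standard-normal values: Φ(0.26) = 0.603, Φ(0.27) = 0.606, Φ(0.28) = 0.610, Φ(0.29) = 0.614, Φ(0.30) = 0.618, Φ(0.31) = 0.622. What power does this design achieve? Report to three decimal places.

Power ≈ 0.622

z_β = δ·√(n/(σ₁²+σ₂²)) − z_{α/2}
    = 2.3 · √(894/569) − 2.576
    = 2.3 · 1.25347 − 2.576
    = 2.8830 − 2.576 = 0.3070 → 0.31
Power = Φ(0.31) = 0.622.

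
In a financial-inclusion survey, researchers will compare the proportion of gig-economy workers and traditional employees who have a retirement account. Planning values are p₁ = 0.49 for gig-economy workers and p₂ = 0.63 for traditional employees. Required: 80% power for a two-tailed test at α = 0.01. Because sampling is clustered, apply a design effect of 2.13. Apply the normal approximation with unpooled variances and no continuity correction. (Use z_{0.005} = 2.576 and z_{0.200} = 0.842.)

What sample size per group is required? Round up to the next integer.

n = 614 per group

n = (z_{α/2} + z_β)² · [p₁(1−p₁) + p₂(1−p₂)] / (p₁ − p₂)²
  = (2.576 + 0.842)² · (0.49·0.51 + 0.63·0.37) / (-0.14)²
  = (3.418)² · (0.2499 + 0.2331) / 0.0196
  = 11.6827 · 0.4830 / 0.0196
  = 287.90
Design effect: 2.13 × 287.90 = 613.22.
Round up → n = 614 per group.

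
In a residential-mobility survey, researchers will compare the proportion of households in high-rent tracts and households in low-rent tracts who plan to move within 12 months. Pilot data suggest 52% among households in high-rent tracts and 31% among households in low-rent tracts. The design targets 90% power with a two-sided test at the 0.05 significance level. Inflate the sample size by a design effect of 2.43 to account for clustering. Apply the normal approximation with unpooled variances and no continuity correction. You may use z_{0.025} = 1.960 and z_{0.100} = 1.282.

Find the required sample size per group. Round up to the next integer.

n = (z_{α/2} + z_β)² · [p₁(1−p₁) + p₂(1−p₂)] / (p₁ − p₂)²
  = (1.960 + 1.282)² · (0.52·0.48 + 0.31·0.69) / (0.21)²
  = (3.242)² · (0.2496 + 0.2139) / 0.0441
  = 10.5106 · 0.4635 / 0.0441
  = 110.47
Design effect: 2.43 × 110.47 = 268.44.
Round up → n = 269 per group.

n = 269 per group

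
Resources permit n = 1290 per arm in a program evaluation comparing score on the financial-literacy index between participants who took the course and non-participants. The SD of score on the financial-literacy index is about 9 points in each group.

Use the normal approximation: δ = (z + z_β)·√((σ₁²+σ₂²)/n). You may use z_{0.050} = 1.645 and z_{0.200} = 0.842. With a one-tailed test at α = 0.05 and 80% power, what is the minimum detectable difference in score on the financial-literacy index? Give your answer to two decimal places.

δ = (z_α + z_β) · √((σ₁²+σ₂²)/n)
  = (1.645 + 0.842) · √(162/1290)
  = 2.487 · √0.12558
  = 2.487 · 0.3544
  = 0.8813

Minimum detectable difference ≈ 0.88 points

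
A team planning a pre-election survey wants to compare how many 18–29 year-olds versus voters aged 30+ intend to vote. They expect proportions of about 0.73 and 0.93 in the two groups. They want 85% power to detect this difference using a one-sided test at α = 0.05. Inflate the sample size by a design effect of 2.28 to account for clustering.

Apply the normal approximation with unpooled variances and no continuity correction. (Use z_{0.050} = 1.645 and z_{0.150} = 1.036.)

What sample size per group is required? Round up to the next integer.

n = 108 per group

n = (z_α + z_β)² · [p₁(1−p₁) + p₂(1−p₂)] / (p₁ − p₂)²
  = (1.645 + 1.036)² · (0.73·0.27 + 0.93·0.07) / (-0.20)²
  = (2.681)² · (0.1971 + 0.0651) / 0.0400
  = 7.1878 · 0.2622 / 0.0400
  = 47.12
Design effect: 2.28 × 47.12 = 107.42.
Round up → n = 108 per group.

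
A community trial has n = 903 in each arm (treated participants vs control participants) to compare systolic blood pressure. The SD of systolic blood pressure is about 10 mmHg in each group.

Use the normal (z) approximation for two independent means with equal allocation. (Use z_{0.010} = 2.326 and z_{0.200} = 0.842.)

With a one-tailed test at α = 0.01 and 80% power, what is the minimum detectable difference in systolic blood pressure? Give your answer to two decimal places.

Minimum detectable difference ≈ 1.49 mmHg

δ = (z_α + z_β) · √((σ₁²+σ₂²)/n)
  = (2.326 + 0.842) · √(200/903)
  = 3.168 · √0.22148
  = 3.168 · 0.4706
  = 1.4909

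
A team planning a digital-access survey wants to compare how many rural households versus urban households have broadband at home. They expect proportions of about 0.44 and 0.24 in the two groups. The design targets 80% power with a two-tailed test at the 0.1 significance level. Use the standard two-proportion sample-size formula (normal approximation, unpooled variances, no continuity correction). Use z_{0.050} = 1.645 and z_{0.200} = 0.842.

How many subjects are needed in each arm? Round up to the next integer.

n = (z_{α/2} + z_β)² · [p₁(1−p₁) + p₂(1−p₂)] / (p₁ − p₂)²
  = (1.645 + 0.842)² · (0.44·0.56 + 0.24·0.76) / (0.20)²
  = (2.487)² · (0.2464 + 0.1824) / 0.0400
  = 6.1852 · 0.4288 / 0.0400
  = 66.31
Round up → n = 67 per group.

n = 67 per group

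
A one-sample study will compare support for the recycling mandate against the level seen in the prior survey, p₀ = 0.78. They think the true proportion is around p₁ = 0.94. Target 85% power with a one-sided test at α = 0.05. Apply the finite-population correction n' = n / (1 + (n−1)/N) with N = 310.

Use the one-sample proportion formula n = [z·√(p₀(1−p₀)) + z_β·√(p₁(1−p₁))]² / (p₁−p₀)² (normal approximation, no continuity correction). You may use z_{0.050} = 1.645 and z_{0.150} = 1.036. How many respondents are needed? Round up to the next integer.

n = 31

n = [z_α·√(p₀q₀) + z_β·√(p₁q₁)]² / (p₁ − p₀)²
  = [1.645·√(0.78·0.22) + 1.036·√(0.94·0.06)]² / (0.16)²
  = [1.645·0.4142 + 1.036·0.2375]² / 0.0256
  = [0.9275]² / 0.0256
  = 33.60
Finite-population correction (N = 310): 33.60 / (1 + (33.60 − 1)/310) = 30.40.
Round up → n = 31.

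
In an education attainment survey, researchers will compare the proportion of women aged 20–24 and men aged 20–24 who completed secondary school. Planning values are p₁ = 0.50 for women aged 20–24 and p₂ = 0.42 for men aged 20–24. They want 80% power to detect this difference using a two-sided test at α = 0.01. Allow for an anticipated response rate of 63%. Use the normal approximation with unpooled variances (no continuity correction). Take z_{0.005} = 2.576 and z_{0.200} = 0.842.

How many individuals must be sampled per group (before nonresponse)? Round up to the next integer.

n = (z_{α/2} + z_β)² · [p₁(1−p₁) + p₂(1−p₂)] / (p₁ − p₂)²
  = (2.576 + 0.842)² · (0.50·0.50 + 0.42·0.58) / (0.08)²
  = (3.418)² · (0.2500 + 0.2436) / 0.0064
  = 11.6827 · 0.4936 / 0.0064
  = 901.03
Adjust for 63% response: 901.03 / 0.63 = 1430.21.
Round up → n = 1431 per group.

n = 1431 per group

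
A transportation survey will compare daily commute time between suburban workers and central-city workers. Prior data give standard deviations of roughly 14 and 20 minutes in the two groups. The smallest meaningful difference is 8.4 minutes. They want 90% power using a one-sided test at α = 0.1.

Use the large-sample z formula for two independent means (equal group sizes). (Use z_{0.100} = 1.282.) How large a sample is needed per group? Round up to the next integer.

n = 56 per group

n = (z_α + z_β)² · (σ₁² + σ₂²) / δ²
  = (1.282 + 1.282)² · (14² + 20² = 596) / 8.4²
  = 6.5741 · 596 / 70.56
  = 55.53
Round up → n = 56 per group.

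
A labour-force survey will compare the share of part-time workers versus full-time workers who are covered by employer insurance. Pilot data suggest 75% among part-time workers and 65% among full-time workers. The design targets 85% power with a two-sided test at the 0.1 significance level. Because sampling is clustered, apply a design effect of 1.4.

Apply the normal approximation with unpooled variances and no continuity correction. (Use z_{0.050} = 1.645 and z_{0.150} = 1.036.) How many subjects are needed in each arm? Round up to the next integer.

n = 418 per group

n = (z_{α/2} + z_β)² · [p₁(1−p₁) + p₂(1−p₂)] / (p₁ − p₂)²
  = (1.645 + 1.036)² · (0.75·0.25 + 0.65·0.35) / (0.10)²
  = (2.681)² · (0.1875 + 0.2275) / 0.0100
  = 7.1878 · 0.4150 / 0.0100
  = 298.29
Design effect: 1.4 × 298.29 = 417.61.
Round up → n = 418 per group.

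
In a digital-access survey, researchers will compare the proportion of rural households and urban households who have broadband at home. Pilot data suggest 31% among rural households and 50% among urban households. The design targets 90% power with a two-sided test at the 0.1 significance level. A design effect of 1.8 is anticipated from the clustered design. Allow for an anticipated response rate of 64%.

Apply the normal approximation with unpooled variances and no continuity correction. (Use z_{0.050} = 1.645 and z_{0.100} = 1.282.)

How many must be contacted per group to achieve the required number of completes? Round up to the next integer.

n = 310 per group

n = (z_{α/2} + z_β)² · [p₁(1−p₁) + p₂(1−p₂)] / (p₁ − p₂)²
  = (1.645 + 1.282)² · (0.31·0.69 + 0.50·0.50) / (-0.19)²
  = (2.927)² · (0.2139 + 0.2500) / 0.0361
  = 8.5673 · 0.4639 / 0.0361
  = 110.09
Design effect: 1.8 × 110.09 = 198.17.
Adjust for 64% response: 198.17 / 0.64 = 309.64.
Round up → n = 310 per group.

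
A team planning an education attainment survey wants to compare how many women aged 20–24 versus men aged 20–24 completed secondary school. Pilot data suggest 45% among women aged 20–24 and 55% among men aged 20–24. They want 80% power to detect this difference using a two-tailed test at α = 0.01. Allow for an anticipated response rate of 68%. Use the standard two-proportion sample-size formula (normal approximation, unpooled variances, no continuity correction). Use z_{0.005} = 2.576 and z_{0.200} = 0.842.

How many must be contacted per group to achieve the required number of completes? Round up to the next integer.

n = 851 per group

n = (z_{α/2} + z_β)² · [p₁(1−p₁) + p₂(1−p₂)] / (p₁ − p₂)²
  = (2.576 + 0.842)² · (0.45·0.55 + 0.55·0.45) / (-0.10)²
  = (3.418)² · (0.2475 + 0.2475) / 0.0100
  = 11.6827 · 0.4950 / 0.0100
  = 578.29
Adjust for 68% response: 578.29 / 0.68 = 850.43.
Round up → n = 851 per group.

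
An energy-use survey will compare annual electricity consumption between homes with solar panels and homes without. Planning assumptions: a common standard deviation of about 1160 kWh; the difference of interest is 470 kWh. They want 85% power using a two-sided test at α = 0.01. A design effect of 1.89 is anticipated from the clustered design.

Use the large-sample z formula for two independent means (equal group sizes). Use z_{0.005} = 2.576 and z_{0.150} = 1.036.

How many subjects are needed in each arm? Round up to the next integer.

n = 301 per group

n = (z_{α/2} + z_β)² · (σ₁² + σ₂²) / δ²
  = (2.576 + 1.036)² · (2·1160² = 2691200) / 470²
  = 13.0465 · 2691200 / 220900
  = 158.94
Design effect: 1.89 × 158.94 = 300.41.
Round up → n = 301 per group.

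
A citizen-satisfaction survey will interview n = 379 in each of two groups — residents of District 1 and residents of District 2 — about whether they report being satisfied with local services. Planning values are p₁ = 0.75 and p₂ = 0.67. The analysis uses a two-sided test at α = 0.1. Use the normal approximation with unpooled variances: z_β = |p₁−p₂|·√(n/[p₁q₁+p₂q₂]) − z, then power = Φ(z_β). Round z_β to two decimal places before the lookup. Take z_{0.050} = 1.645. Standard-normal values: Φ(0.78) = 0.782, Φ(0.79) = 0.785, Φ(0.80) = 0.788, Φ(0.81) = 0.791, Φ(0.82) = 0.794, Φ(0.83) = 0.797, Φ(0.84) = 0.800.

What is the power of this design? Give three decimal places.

z_β = |p₁−p₂|·√(n/[p₁q₁+p₂q₂]) − z_{α/2}
    = 0.08 · √(379/0.4086) − 1.645
    = 0.08 · 30.4558 − 1.645
    = 2.4365 − 1.645 = 0.7915 → 0.79
Power = Φ(0.79) = 0.785.

Power ≈ 0.785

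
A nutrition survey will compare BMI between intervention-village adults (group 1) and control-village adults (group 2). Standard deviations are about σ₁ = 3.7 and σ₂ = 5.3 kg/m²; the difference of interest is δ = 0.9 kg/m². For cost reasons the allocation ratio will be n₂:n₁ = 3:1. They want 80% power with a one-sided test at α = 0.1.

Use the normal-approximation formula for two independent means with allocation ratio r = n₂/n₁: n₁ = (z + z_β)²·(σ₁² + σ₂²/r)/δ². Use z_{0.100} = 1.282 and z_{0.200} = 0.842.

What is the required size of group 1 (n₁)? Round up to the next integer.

n₁ = (z_α + z_β)² · (σ₁² + σ₂²/r) / δ²
   = (1.282 + 0.842)² · (3.7² + 5.3²/3) / 0.9²
   = 4.5114 · (13.69 + 9.3633) / 0.81
   = 4.5114 · 23.0533 / 0.81
   = 128.40
Round up → n₁ = 129; n₂ = r·n₁ = 3 × 129 = 387.

n₁ = 129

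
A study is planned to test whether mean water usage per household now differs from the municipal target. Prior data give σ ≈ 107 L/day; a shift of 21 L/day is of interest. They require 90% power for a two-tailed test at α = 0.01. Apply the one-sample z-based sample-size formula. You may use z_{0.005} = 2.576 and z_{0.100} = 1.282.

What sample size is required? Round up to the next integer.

n = (z_{α/2} + z_β)² · σ² / δ²
  = (2.576 + 1.282)² · 107² / 21²
  = 14.8842 · 11449 / 441
  = 386.41
Round up → n = 387.

n = 387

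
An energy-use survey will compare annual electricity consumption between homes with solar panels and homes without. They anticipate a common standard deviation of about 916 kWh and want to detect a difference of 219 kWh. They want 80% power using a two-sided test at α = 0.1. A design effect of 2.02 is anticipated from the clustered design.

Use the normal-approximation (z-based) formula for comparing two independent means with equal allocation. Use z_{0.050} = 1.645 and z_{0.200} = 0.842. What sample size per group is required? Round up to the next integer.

n = 438 per group

n = (z_{α/2} + z_β)² · (σ₁² + σ₂²) / δ²
  = (1.645 + 0.842)² · (2·916² = 1678112) / 219²
  = 6.1852 · 1678112 / 47961
  = 216.41
Design effect: 2.02 × 216.41 = 437.16.
Round up → n = 438 per group.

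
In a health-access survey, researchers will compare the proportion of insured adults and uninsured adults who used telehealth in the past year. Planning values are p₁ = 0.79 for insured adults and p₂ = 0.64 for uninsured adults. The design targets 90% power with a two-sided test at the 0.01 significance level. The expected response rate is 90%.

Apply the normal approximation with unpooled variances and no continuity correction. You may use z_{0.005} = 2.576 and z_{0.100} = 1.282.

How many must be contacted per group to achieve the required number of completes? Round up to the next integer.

n = (z_{α/2} + z_β)² · [p₁(1−p₁) + p₂(1−p₂)] / (p₁ − p₂)²
  = (2.576 + 1.282)² · (0.79·0.21 + 0.64·0.36) / (0.15)²
  = (3.858)² · (0.1659 + 0.2304) / 0.0225
  = 14.8842 · 0.3963 / 0.0225
  = 262.16
Adjust for 90% response: 262.16 / 0.90 = 291.29.
Round up → n = 292 per group.

n = 292 per group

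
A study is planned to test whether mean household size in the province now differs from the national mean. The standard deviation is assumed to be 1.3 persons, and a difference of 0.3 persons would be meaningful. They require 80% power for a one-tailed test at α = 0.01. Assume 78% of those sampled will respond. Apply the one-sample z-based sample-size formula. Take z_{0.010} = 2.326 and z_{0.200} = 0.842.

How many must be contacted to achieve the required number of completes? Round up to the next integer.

n = 242

n = (z_α + z_β)² · σ² / δ²
  = (2.326 + 0.842)² · 1.3² / 0.3²
  = 10.0362 · 1.69 / 0.09
  = 188.46
Adjust for 78% response: 188.46 / 0.78 = 241.61.
Round up → n = 242.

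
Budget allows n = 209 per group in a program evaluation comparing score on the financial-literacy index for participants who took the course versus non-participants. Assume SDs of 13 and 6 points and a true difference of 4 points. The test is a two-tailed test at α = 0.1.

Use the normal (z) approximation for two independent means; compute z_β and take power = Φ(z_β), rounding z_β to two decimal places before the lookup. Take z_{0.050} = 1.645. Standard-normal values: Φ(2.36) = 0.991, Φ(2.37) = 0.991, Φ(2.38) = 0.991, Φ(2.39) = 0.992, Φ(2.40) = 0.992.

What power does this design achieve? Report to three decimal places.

z_β = δ·√(n/(σ₁²+σ₂²)) − z_{α/2}
    = 4 · √(209/205) − 1.645
    = 4 · 1.00971 − 1.645
    = 4.0388 − 1.645 = 2.3938 → 2.39
Power = Φ(2.39) = 0.992.

Power ≈ 0.992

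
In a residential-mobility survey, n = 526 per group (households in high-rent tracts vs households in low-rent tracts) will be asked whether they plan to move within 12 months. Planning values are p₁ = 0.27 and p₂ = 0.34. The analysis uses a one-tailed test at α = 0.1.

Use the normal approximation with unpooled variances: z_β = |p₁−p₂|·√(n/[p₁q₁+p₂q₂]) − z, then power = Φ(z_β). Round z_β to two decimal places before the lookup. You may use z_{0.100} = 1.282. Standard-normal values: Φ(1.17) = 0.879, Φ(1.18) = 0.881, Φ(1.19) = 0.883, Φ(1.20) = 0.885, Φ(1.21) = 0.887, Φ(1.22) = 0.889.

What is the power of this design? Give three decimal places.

z_β = |p₁−p₂|·√(n/[p₁q₁+p₂q₂]) − z_α
    = 0.07 · √(526/0.4215) − 1.282
    = 0.07 · 35.3260 − 1.282
    = 2.4728 − 1.282 = 1.1908 → 1.19
Power = Φ(1.19) = 0.883.

Power ≈ 0.883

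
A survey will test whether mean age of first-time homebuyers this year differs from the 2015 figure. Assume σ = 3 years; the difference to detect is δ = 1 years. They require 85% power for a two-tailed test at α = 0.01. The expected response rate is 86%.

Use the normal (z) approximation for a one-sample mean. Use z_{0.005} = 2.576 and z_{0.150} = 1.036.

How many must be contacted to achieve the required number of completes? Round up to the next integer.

n = (z_{α/2} + z_β)² · σ² / δ²
  = (2.576 + 1.036)² · 3² / 1²
  = 13.0465 · 9 / 1
  = 117.42
Adjust for 86% response: 117.42 / 0.86 = 136.53.
Round up → n = 137.

n = 137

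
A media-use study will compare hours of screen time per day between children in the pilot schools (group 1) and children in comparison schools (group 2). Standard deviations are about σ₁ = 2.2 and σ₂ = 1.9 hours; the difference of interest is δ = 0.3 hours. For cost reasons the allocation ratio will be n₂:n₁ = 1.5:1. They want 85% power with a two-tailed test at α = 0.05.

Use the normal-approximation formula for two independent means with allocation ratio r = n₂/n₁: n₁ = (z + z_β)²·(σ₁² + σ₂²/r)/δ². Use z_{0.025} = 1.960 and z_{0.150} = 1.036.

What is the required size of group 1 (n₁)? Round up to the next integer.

n₁ = (z_{α/2} + z_β)² · (σ₁² + σ₂²/r) / δ²
   = (1.960 + 1.036)² · (2.2² + 1.9²/1.5) / 0.3²
   = 8.9760 · (4.84 + 2.4067) / 0.09
   = 8.9760 · 7.2467 / 0.09
   = 722.74
Round up → n₁ = 723; n₂ = r·n₁ = 1.5 × 723 = 1085.

n₁ = 723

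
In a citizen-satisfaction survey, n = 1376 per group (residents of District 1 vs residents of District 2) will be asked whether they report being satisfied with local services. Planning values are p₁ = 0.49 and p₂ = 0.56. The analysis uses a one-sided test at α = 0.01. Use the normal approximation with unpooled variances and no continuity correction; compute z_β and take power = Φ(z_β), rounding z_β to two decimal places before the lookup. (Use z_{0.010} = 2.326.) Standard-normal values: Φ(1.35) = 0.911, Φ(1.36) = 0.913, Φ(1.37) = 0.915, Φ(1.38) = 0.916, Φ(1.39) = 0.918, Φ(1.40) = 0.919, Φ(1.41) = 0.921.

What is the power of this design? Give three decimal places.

Power ≈ 0.913

z_β = |p₁−p₂|·√(n/[p₁q₁+p₂q₂]) − z_α
    = 0.07 · √(1376/0.4963) − 2.326
    = 0.07 · 52.6547 − 2.326
    = 3.6858 − 2.326 = 1.3598 → 1.36
Power = Φ(1.36) = 0.913.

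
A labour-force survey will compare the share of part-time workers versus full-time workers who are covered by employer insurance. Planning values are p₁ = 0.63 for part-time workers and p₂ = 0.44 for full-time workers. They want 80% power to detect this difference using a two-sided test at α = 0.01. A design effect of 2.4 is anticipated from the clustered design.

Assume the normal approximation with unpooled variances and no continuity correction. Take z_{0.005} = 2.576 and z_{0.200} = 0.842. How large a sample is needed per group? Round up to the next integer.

n = (z_{α/2} + z_β)² · [p₁(1−p₁) + p₂(1−p₂)] / (p₁ − p₂)²
  = (2.576 + 0.842)² · (0.63·0.37 + 0.44·0.56) / (0.19)²
  = (3.418)² · (0.2331 + 0.2464) / 0.0361
  = 11.6827 · 0.4795 / 0.0361
  = 155.18
Design effect: 2.4 × 155.18 = 372.42.
Round up → n = 373 per group.

n = 373 per group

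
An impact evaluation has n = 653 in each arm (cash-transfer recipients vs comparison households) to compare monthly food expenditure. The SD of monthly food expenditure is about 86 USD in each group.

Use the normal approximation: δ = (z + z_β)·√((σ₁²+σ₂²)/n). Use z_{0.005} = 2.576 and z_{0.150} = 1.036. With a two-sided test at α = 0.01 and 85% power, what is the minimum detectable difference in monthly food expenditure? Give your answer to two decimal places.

δ = (z_{α/2} + z_β) · √((σ₁²+σ₂²)/n)
  = (2.576 + 1.036) · √(14792/653)
  = 3.612 · √22.6524
  = 3.612 · 4.7595
  = 17.1911

Minimum detectable difference ≈ 17.19 USD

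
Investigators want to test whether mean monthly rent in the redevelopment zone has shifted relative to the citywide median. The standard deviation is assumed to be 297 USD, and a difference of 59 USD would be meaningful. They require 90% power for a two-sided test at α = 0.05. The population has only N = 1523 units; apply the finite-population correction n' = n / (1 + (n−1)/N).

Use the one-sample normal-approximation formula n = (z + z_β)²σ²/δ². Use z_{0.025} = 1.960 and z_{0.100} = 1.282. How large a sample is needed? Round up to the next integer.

n = (z_{α/2} + z_β)² · σ² / δ²
  = (1.960 + 1.282)² · 297² / 59²
  = 10.5106 · 88209 / 3481
  = 266.34
Finite-population correction (N = 1523): 266.34 / (1 + (266.34 − 1)/1523) = 226.82.
Round up → n = 227.

n = 227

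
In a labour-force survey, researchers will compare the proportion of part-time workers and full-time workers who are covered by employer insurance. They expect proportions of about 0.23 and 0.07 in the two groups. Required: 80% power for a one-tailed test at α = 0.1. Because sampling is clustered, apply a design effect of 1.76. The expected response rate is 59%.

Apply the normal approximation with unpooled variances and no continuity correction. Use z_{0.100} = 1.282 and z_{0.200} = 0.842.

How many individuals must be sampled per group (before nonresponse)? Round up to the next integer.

n = 128 per group

n = (z_α + z_β)² · [p₁(1−p₁) + p₂(1−p₂)] / (p₁ − p₂)²
  = (1.282 + 0.842)² · (0.23·0.77 + 0.07·0.93) / (0.16)²
  = (2.124)² · (0.1771 + 0.0651) / 0.0256
  = 4.5114 · 0.2422 / 0.0256
  = 42.68
Design effect: 1.76 × 42.68 = 75.12.
Adjust for 59% response: 75.12 / 0.59 = 127.32.
Round up → n = 128 per group.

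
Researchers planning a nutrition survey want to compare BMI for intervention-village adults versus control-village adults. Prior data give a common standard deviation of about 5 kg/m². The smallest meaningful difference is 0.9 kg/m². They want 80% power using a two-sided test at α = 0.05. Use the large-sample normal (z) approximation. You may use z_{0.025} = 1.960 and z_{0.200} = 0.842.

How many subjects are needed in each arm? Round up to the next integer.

n = (z_{α/2} + z_β)² · (σ₁² + σ₂²) / δ²
  = (1.960 + 0.842)² · (2·5² = 50) / 0.9²
  = 7.8512 · 50 / 0.81
  = 484.64
Round up → n = 485 per group.

n = 485 per group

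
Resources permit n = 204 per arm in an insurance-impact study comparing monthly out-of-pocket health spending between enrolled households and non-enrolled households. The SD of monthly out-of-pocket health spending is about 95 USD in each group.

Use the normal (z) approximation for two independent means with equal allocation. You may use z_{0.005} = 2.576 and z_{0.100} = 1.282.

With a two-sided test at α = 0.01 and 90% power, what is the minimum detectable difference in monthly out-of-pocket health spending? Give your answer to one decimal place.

δ = (z_{α/2} + z_β) · √((σ₁²+σ₂²)/n)
  = (2.576 + 1.282) · √(18050/204)
  = 3.858 · √88.4804
  = 3.858 · 9.4064
  = 36.2899

Minimum detectable difference ≈ 36.3 USD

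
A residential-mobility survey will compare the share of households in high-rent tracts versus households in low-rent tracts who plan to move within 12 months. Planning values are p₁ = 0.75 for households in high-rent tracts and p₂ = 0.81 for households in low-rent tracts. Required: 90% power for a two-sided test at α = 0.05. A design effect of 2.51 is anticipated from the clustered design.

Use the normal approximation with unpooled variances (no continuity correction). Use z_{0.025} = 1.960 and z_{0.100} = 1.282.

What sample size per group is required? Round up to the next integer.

n = 2502 per group

n = (z_{α/2} + z_β)² · [p₁(1−p₁) + p₂(1−p₂)] / (p₁ − p₂)²
  = (1.960 + 1.282)² · (0.75·0.25 + 0.81·0.19) / (-0.06)²
  = (3.242)² · (0.1875 + 0.1539) / 0.0036
  = 10.5106 · 0.3414 / 0.0036
  = 996.75
Design effect: 2.51 × 996.75 = 2501.85.
Round up → n = 2502 per group.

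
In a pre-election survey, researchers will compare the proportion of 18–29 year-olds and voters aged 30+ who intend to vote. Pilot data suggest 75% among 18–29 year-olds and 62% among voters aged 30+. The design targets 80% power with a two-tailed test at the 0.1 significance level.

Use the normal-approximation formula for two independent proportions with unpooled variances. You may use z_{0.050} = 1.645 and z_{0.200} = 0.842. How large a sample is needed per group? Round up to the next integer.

n = 155 per group

n = (z_{α/2} + z_β)² · [p₁(1−p₁) + p₂(1−p₂)] / (p₁ − p₂)²
  = (1.645 + 0.842)² · (0.75·0.25 + 0.62·0.38) / (0.13)²
  = (2.487)² · (0.1875 + 0.2356) / 0.0169
  = 6.1852 · 0.4231 / 0.0169
  = 154.85
Round up → n = 155 per group.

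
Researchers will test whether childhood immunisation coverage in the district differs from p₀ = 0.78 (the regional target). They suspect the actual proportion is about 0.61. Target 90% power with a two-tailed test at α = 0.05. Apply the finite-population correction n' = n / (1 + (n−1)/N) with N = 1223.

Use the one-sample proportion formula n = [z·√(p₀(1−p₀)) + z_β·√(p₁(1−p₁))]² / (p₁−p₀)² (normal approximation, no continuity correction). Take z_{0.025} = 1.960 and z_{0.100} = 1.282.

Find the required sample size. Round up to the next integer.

n = [z_{α/2}·√(p₀q₀) + z_β·√(p₁q₁)]² / (p₁ − p₀)²
  = [1.960·√(0.78·0.22) + 1.282·√(0.61·0.39)]² / (-0.17)²
  = [1.960·0.4142 + 1.282·0.4877]² / 0.0289
  = [1.4372]² / 0.0289
  = 71.47
Finite-population correction (N = 1223): 71.47 / (1 + (71.47 − 1)/1223) = 67.58.
Round up → n = 68.

n = 68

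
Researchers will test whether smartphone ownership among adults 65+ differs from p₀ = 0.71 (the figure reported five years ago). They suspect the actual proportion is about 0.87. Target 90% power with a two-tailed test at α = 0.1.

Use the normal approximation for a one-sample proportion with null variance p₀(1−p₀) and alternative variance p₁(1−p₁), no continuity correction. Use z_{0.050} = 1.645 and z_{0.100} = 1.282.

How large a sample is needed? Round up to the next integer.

n = [z_{α/2}·√(p₀q₀) + z_β·√(p₁q₁)]² / (p₁ − p₀)²
  = [1.645·√(0.71·0.29) + 1.282·√(0.87·0.13)]² / (0.16)²
  = [1.645·0.4538 + 1.282·0.3363]² / 0.0256
  = [1.1776]² / 0.0256
  = 54.17
Round up → n = 55.

n = 55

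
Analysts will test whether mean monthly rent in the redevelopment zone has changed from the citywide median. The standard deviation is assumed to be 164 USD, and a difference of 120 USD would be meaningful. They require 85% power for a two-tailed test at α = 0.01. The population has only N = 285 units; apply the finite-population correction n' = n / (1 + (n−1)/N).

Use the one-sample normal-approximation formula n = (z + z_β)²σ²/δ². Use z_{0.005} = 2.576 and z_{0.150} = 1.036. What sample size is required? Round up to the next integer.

n = 23

n = (z_{α/2} + z_β)² · σ² / δ²
  = (2.576 + 1.036)² · 164² / 120²
  = 13.0465 · 26896 / 14400
  = 24.37
Finite-population correction (N = 285): 24.37 / (1 + (24.37 − 1)/285) = 22.52.
Round up → n = 23.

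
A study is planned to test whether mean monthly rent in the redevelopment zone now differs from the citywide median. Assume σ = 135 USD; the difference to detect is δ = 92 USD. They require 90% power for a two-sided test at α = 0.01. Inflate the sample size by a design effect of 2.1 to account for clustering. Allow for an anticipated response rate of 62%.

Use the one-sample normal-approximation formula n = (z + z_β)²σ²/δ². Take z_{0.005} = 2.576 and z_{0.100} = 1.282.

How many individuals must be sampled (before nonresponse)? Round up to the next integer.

n = (z_{α/2} + z_β)² · σ² / δ²
  = (2.576 + 1.282)² · 135² / 92²
  = 14.8842 · 18225 / 8464
  = 32.05
Design effect: 2.1 × 32.05 = 67.30.
Adjust for 62% response: 67.30 / 0.62 = 108.55.
Round up → n = 109.

n = 109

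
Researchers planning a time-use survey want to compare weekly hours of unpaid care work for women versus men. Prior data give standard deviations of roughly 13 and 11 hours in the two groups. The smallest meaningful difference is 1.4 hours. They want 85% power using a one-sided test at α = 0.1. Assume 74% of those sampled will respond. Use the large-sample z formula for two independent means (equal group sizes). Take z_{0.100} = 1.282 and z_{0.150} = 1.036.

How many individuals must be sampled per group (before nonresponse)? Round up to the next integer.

n = 1075 per group

n = (z_α + z_β)² · (σ₁² + σ₂²) / δ²
  = (1.282 + 1.036)² · (13² + 11² = 290) / 1.4²
  = 5.3731 · 290 / 1.96
  = 795.00
Adjust for 74% response: 795.00 / 0.74 = 1074.33.
Round up → n = 1075 per group.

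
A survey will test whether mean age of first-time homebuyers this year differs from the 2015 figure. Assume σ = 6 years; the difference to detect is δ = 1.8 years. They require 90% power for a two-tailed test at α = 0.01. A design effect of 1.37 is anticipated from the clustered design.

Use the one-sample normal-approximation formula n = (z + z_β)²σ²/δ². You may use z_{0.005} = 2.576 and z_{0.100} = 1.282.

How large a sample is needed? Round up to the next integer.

n = (z_{α/2} + z_β)² · σ² / δ²
  = (2.576 + 1.282)² · 6² / 1.8²
  = 14.8842 · 36 / 3.24
  = 165.38
Design effect: 1.37 × 165.38 = 226.57.
Round up → n = 227.

n = 227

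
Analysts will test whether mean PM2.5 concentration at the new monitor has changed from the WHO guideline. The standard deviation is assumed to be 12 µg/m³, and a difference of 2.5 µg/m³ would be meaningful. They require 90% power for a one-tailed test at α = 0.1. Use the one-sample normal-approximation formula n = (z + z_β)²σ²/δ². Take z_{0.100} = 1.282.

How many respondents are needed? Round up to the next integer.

n = (z_α + z_β)² · σ² / δ²
  = (1.282 + 1.282)² · 12² / 2.5²
  = 6.5741 · 144 / 6.25
  = 151.47
Round up → n = 152.

n = 152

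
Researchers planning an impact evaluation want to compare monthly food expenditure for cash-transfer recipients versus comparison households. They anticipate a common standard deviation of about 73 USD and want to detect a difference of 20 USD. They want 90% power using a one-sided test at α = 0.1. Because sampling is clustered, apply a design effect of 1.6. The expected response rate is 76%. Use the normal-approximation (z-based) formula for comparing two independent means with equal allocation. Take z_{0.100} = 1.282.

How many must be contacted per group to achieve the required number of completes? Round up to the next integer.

n = 369 per group

n = (z_α + z_β)² · (σ₁² + σ₂²) / δ²
  = (1.282 + 1.282)² · (2·73² = 10658) / 20²
  = 6.5741 · 10658 / 400
  = 175.17
Design effect: 1.6 × 175.17 = 280.27.
Adjust for 76% response: 280.27 / 0.76 = 368.77.
Round up → n = 369 per group.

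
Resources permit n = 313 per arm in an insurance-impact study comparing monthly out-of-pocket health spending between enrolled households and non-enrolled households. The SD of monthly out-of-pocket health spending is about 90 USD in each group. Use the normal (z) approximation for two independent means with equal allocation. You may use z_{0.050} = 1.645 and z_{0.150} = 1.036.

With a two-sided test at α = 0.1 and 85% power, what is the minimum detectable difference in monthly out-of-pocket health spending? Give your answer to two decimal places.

Minimum detectable difference ≈ 19.29 USD

δ = (z_{α/2} + z_β) · √((σ₁²+σ₂²)/n)
  = (1.645 + 1.036) · √(16200/313)
  = 2.681 · √51.7572
  = 2.681 · 7.1942
  = 19.2878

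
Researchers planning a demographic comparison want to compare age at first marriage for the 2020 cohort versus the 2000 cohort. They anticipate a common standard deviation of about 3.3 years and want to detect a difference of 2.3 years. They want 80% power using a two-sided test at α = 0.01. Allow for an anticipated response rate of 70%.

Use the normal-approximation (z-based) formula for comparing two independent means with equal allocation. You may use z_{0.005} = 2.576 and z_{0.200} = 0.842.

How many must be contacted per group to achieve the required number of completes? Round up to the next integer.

n = (z_{α/2} + z_β)² · (σ₁² + σ₂²) / δ²
  = (2.576 + 0.842)² · (2·3.3² = 21.78) / 2.3²
  = 11.6827 · 21.78 / 5.29
  = 48.10
Adjust for 70% response: 48.10 / 0.70 = 68.71.
Round up → n = 69 per group.

n = 69 per group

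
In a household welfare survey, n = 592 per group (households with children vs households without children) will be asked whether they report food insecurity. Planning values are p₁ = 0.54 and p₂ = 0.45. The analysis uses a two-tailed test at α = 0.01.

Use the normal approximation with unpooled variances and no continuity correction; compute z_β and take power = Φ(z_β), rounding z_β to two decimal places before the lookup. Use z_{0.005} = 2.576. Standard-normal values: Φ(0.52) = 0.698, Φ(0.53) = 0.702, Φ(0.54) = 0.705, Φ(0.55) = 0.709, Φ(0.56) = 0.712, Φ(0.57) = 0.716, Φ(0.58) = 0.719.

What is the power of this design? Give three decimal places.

z_β = |p₁−p₂|·√(n/[p₁q₁+p₂q₂]) − z_{α/2}
    = 0.09 · √(592/0.4959) − 2.576
    = 0.09 · 34.5513 − 2.576
    = 3.1096 − 2.576 = 0.5336 → 0.53
Power = Φ(0.53) = 0.702.

Power ≈ 0.702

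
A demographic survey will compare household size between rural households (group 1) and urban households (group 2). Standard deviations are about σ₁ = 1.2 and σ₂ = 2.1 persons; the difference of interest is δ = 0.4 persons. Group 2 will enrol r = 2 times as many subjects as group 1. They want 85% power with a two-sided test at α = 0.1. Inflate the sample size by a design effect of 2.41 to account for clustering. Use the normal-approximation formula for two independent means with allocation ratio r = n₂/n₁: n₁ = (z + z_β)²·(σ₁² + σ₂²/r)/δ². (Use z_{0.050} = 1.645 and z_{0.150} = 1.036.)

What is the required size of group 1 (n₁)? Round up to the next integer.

n₁ = (z_{α/2} + z_β)² · (σ₁² + σ₂²/r) / δ²
   = (1.645 + 1.036)² · (1.2² + 2.1²/2) / 0.4²
   = 7.1878 · (1.44 + 2.205) / 0.16
   = 7.1878 · 3.645 / 0.16
   = 163.75
Design effect: 2.41 × 163.75 = 394.63.
Round up → n₁ = 395; n₂ = r·n₁ = 2 × 395 = 790.

n₁ = 395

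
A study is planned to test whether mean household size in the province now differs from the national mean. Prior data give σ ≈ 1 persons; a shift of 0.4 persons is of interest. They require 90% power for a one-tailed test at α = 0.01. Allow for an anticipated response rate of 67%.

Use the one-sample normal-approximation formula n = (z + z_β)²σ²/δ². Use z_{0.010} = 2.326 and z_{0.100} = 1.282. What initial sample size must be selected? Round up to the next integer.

n = 122

n = (z_α + z_β)² · σ² / δ²
  = (2.326 + 1.282)² · 1² / 0.4²
  = 13.0177 · 1 / 0.16
  = 81.36
Adjust for 67% response: 81.36 / 0.67 = 121.43.
Round up → n = 122.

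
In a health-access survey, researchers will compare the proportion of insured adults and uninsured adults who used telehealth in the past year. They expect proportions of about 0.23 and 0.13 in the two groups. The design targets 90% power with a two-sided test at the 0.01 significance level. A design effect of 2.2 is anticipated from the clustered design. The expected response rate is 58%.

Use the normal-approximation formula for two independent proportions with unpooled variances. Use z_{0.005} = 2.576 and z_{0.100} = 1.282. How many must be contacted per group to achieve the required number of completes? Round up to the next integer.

n = (z_{α/2} + z_β)² · [p₁(1−p₁) + p₂(1−p₂)] / (p₁ − p₂)²
  = (2.576 + 1.282)² · (0.23·0.77 + 0.13·0.87) / (0.10)²
  = (3.858)² · (0.1771 + 0.1131) / 0.0100
  = 14.8842 · 0.2902 / 0.0100
  = 431.94
Design effect: 2.2 × 431.94 = 950.26.
Adjust for 58% response: 950.26 / 0.58 = 1638.39.
Round up → n = 1639 per group.

n = 1639 per group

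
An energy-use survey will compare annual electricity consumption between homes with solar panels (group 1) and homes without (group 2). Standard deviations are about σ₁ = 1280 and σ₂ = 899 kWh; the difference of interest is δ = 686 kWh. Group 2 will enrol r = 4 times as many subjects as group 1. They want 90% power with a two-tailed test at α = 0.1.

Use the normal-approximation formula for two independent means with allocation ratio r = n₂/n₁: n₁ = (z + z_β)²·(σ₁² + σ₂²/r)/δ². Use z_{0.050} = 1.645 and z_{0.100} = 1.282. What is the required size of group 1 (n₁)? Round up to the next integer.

n₁ = (z_{α/2} + z_β)² · (σ₁² + σ₂²/r) / δ²
   = (1.645 + 1.282)² · (1280² + 899²/4) / 686²
   = 8.5673 · (1638400 + 202050.2) / 470596
   = 8.5673 · 1840450.2 / 470596
   = 33.51
Round up → n₁ = 34; n₂ = r·n₁ = 4 × 34 = 136.

n₁ = 34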